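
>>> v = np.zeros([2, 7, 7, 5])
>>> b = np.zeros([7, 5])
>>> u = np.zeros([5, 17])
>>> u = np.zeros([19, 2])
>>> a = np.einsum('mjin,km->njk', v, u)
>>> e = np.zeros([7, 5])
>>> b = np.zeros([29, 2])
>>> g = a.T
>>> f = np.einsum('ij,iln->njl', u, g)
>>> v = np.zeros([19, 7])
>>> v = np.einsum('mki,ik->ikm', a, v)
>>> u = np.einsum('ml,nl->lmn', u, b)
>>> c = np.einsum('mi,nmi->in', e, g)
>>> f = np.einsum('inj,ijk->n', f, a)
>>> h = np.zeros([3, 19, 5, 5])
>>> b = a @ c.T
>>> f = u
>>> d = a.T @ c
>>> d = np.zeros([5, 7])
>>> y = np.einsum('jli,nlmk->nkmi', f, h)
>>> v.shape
(19, 7, 5)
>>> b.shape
(5, 7, 5)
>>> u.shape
(2, 19, 29)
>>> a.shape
(5, 7, 19)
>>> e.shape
(7, 5)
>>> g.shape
(19, 7, 5)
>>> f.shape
(2, 19, 29)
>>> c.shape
(5, 19)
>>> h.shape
(3, 19, 5, 5)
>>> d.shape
(5, 7)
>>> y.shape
(3, 5, 5, 29)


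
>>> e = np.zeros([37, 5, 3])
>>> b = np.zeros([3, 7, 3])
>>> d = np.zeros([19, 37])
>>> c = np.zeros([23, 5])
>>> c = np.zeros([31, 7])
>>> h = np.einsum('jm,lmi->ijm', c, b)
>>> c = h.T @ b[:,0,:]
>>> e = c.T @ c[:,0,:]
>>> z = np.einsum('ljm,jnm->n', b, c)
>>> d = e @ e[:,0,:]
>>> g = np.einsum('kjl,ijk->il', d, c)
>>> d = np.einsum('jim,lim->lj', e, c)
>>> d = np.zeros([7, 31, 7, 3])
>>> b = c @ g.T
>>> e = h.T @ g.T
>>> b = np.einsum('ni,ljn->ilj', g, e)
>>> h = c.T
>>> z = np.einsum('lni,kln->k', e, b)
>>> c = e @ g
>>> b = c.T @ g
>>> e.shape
(7, 31, 7)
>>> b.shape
(3, 31, 3)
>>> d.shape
(7, 31, 7, 3)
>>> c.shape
(7, 31, 3)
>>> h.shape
(3, 31, 7)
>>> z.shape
(3,)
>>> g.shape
(7, 3)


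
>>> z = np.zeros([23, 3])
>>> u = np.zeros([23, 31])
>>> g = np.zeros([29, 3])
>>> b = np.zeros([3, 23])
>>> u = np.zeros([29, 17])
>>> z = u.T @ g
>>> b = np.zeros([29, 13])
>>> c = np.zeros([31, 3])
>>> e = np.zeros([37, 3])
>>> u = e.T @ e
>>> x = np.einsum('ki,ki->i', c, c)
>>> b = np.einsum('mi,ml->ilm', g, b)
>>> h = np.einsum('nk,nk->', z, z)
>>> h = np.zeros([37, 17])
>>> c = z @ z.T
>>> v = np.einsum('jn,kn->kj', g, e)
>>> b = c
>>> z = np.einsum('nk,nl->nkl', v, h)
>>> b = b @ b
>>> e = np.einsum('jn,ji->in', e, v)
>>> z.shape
(37, 29, 17)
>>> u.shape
(3, 3)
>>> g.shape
(29, 3)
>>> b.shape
(17, 17)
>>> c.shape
(17, 17)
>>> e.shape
(29, 3)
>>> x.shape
(3,)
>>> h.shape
(37, 17)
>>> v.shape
(37, 29)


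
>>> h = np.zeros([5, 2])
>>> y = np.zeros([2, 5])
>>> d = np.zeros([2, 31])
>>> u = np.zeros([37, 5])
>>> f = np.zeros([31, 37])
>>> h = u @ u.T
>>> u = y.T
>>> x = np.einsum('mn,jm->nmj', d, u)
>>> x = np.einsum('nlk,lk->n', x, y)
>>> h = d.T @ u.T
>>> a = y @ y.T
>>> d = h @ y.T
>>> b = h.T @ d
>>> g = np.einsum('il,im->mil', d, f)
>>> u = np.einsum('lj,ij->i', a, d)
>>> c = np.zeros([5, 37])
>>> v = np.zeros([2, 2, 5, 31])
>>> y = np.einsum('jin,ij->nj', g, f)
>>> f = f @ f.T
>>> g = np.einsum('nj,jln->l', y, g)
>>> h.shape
(31, 5)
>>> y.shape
(2, 37)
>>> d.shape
(31, 2)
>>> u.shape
(31,)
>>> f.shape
(31, 31)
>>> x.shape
(31,)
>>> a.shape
(2, 2)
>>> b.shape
(5, 2)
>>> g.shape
(31,)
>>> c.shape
(5, 37)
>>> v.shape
(2, 2, 5, 31)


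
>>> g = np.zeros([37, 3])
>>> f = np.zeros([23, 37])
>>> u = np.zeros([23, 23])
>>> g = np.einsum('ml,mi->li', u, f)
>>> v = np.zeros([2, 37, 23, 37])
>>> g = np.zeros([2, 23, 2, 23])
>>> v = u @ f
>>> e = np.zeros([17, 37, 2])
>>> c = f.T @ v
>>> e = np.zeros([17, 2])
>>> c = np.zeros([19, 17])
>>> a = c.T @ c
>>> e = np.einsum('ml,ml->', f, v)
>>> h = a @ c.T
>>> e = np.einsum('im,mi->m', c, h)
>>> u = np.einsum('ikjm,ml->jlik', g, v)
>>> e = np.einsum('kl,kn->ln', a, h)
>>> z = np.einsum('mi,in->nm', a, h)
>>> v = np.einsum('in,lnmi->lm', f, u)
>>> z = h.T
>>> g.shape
(2, 23, 2, 23)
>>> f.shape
(23, 37)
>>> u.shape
(2, 37, 2, 23)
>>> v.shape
(2, 2)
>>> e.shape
(17, 19)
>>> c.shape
(19, 17)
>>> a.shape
(17, 17)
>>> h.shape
(17, 19)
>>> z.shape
(19, 17)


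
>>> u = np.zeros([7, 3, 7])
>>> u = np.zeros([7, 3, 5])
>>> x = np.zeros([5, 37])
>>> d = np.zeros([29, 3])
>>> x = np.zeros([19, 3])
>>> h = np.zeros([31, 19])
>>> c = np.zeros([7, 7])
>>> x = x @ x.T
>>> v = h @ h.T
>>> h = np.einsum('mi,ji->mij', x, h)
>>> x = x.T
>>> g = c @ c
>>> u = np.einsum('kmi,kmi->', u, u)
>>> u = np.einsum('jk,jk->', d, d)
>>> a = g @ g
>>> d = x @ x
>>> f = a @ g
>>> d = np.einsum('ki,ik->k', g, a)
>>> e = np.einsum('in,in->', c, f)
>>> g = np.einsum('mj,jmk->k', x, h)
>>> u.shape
()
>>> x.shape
(19, 19)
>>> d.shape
(7,)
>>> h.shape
(19, 19, 31)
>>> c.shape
(7, 7)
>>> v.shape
(31, 31)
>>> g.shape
(31,)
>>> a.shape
(7, 7)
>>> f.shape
(7, 7)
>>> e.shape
()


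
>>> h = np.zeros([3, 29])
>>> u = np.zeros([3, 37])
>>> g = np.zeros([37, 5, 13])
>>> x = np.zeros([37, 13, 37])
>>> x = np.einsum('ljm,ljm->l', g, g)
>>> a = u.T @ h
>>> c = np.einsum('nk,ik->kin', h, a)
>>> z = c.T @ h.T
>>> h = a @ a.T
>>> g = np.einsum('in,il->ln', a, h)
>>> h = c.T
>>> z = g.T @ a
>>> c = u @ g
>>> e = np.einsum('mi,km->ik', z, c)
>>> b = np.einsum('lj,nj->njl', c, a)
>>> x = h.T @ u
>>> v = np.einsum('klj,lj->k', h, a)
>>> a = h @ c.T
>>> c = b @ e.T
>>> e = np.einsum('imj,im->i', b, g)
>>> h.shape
(3, 37, 29)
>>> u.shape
(3, 37)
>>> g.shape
(37, 29)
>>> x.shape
(29, 37, 37)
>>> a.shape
(3, 37, 3)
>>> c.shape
(37, 29, 29)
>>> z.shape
(29, 29)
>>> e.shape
(37,)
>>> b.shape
(37, 29, 3)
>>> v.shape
(3,)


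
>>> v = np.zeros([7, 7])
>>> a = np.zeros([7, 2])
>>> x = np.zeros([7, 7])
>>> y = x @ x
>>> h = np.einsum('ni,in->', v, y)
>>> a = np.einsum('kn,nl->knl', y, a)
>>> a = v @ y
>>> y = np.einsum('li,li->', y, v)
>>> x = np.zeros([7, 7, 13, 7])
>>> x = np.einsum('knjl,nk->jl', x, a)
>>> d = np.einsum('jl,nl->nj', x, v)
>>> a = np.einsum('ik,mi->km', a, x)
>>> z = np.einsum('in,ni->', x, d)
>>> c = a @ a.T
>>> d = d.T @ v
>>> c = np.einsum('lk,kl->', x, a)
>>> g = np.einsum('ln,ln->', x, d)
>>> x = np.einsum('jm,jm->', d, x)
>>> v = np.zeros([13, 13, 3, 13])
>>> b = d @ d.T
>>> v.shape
(13, 13, 3, 13)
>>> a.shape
(7, 13)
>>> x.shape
()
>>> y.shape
()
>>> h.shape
()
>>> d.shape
(13, 7)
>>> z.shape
()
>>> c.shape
()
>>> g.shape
()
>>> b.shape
(13, 13)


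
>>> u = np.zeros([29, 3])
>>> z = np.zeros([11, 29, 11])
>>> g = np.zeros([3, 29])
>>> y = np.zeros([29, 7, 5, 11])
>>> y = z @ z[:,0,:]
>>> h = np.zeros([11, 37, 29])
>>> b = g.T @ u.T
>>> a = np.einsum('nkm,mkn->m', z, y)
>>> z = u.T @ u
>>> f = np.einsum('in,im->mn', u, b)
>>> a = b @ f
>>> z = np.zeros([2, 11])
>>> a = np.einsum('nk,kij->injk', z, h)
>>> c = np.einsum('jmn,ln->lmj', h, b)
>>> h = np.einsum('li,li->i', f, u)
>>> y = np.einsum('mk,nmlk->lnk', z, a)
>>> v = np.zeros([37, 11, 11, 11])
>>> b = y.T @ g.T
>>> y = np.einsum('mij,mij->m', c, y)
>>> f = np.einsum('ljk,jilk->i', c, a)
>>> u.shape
(29, 3)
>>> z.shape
(2, 11)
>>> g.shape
(3, 29)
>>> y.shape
(29,)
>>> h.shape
(3,)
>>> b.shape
(11, 37, 3)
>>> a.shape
(37, 2, 29, 11)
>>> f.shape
(2,)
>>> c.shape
(29, 37, 11)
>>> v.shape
(37, 11, 11, 11)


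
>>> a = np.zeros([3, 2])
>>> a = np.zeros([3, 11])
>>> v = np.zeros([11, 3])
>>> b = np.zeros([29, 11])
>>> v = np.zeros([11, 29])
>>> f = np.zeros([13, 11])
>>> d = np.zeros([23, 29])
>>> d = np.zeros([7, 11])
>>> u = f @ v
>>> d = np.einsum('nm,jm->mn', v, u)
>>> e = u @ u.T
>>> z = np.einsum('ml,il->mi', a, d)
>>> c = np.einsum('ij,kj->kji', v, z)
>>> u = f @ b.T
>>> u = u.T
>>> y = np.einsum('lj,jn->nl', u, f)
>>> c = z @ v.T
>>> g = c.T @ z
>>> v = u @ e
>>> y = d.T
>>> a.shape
(3, 11)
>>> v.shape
(29, 13)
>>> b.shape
(29, 11)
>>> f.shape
(13, 11)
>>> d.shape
(29, 11)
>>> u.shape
(29, 13)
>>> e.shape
(13, 13)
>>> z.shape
(3, 29)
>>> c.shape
(3, 11)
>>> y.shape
(11, 29)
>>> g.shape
(11, 29)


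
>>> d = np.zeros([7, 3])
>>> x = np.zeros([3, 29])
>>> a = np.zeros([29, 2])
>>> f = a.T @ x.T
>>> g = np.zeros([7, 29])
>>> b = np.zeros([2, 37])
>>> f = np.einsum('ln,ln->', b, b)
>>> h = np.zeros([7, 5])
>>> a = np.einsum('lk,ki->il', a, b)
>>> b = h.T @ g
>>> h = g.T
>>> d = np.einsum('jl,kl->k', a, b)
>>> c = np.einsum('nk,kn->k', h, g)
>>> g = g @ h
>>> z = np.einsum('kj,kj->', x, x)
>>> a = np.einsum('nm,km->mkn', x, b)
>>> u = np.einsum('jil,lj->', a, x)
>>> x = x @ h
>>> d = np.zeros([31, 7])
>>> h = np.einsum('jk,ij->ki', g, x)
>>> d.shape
(31, 7)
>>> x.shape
(3, 7)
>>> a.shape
(29, 5, 3)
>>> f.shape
()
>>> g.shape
(7, 7)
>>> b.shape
(5, 29)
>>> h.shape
(7, 3)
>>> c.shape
(7,)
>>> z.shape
()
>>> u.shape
()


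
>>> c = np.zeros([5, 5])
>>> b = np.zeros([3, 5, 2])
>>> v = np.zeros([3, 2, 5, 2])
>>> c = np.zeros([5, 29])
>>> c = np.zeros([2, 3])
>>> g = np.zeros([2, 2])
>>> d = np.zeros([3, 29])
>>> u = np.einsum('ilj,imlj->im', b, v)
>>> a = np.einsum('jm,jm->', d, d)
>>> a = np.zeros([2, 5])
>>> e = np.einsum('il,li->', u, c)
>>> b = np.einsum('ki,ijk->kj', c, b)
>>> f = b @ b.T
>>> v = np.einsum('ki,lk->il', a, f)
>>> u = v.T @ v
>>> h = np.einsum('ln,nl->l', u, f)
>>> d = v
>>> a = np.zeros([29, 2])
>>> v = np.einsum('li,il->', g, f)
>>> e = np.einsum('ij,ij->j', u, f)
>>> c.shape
(2, 3)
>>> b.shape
(2, 5)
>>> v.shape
()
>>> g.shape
(2, 2)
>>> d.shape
(5, 2)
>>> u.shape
(2, 2)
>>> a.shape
(29, 2)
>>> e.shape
(2,)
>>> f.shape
(2, 2)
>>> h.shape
(2,)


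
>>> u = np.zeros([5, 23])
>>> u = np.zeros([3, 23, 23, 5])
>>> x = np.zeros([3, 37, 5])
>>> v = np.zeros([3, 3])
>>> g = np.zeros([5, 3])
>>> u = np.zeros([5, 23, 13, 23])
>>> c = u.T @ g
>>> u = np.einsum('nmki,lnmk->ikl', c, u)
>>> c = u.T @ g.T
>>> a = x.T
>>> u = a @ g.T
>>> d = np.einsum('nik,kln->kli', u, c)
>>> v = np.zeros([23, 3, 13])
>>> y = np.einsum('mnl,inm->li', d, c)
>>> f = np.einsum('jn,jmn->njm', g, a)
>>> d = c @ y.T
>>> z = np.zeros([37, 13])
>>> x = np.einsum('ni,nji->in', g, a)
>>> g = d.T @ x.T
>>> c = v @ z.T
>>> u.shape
(5, 37, 5)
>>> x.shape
(3, 5)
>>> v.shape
(23, 3, 13)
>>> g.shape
(37, 23, 3)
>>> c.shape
(23, 3, 37)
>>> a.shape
(5, 37, 3)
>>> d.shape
(5, 23, 37)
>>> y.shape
(37, 5)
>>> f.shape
(3, 5, 37)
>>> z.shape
(37, 13)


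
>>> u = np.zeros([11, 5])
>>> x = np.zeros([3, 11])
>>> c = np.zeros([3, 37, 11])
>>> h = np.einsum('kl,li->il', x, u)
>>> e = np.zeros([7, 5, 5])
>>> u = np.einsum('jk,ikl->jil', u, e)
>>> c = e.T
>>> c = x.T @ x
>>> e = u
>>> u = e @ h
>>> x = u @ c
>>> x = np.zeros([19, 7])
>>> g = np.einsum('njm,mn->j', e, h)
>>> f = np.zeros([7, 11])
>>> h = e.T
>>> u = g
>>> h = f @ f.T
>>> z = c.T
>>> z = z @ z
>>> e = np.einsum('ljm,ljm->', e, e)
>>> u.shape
(7,)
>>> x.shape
(19, 7)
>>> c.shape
(11, 11)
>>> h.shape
(7, 7)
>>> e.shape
()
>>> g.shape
(7,)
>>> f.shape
(7, 11)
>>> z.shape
(11, 11)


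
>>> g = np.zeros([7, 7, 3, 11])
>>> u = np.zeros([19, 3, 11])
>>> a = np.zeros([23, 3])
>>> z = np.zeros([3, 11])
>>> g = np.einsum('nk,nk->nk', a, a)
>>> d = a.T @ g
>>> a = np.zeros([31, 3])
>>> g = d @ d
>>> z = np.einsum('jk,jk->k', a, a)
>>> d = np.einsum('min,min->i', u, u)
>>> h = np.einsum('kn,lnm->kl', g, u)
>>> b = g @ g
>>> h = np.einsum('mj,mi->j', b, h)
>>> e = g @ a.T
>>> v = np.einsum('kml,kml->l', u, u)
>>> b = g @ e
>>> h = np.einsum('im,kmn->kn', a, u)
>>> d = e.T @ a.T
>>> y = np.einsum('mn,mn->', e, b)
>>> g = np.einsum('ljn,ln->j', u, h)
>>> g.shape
(3,)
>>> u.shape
(19, 3, 11)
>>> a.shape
(31, 3)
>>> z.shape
(3,)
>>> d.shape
(31, 31)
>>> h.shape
(19, 11)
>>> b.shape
(3, 31)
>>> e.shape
(3, 31)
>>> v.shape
(11,)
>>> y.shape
()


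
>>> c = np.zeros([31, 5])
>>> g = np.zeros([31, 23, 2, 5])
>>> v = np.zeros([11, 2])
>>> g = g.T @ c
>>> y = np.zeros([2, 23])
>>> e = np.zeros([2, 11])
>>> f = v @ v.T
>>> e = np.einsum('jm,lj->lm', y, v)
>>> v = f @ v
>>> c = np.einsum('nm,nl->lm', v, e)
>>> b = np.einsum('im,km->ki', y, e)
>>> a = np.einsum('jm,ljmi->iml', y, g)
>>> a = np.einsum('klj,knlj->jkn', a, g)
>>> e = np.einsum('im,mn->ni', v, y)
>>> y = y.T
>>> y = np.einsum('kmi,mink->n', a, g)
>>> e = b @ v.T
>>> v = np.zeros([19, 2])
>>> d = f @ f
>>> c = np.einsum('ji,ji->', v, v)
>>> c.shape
()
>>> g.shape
(5, 2, 23, 5)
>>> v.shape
(19, 2)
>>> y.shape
(23,)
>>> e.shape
(11, 11)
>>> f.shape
(11, 11)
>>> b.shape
(11, 2)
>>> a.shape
(5, 5, 2)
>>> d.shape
(11, 11)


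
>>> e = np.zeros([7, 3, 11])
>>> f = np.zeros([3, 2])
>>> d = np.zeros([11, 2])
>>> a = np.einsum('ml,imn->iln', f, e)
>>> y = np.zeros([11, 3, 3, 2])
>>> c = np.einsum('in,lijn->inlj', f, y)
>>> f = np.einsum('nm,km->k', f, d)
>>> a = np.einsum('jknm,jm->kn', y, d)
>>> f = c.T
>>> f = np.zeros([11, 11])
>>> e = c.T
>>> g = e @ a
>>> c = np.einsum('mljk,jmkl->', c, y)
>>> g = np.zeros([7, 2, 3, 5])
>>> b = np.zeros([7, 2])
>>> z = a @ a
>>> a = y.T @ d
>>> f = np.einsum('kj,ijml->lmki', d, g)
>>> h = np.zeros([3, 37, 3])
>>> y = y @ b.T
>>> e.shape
(3, 11, 2, 3)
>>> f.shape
(5, 3, 11, 7)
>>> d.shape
(11, 2)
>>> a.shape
(2, 3, 3, 2)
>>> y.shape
(11, 3, 3, 7)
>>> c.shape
()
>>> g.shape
(7, 2, 3, 5)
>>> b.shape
(7, 2)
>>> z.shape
(3, 3)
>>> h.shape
(3, 37, 3)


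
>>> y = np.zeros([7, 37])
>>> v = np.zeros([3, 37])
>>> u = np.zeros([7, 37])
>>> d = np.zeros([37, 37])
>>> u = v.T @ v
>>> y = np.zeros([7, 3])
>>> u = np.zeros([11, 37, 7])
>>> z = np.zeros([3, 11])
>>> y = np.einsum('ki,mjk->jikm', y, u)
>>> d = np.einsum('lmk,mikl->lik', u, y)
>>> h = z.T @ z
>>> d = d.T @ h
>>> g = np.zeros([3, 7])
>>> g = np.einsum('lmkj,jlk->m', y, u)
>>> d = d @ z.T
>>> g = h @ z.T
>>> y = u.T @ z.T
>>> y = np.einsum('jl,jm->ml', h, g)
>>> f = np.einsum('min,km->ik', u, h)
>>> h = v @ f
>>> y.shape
(3, 11)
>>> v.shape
(3, 37)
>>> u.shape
(11, 37, 7)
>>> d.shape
(7, 3, 3)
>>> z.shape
(3, 11)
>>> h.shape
(3, 11)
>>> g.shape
(11, 3)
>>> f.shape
(37, 11)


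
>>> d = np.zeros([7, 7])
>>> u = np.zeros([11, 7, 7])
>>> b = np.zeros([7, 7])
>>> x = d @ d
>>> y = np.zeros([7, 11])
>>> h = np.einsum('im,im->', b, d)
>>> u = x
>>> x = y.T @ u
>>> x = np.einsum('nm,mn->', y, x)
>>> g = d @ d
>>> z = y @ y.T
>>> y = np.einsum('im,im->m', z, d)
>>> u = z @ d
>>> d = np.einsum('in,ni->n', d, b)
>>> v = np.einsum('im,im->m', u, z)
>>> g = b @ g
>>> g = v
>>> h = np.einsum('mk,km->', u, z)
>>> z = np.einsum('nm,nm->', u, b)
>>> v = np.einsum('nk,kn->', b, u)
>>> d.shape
(7,)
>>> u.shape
(7, 7)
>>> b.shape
(7, 7)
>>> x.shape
()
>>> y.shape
(7,)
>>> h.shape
()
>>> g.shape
(7,)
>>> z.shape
()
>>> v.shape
()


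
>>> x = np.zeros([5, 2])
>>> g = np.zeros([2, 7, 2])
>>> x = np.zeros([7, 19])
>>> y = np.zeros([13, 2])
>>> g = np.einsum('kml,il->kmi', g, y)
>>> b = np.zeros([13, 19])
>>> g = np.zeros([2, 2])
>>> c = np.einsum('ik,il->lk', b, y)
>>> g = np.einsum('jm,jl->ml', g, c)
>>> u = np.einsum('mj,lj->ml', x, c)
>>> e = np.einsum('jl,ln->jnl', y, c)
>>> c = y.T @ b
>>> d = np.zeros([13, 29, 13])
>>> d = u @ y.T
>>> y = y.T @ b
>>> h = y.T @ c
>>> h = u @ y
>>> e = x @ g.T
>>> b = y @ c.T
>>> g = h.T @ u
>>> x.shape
(7, 19)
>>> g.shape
(19, 2)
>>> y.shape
(2, 19)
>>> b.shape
(2, 2)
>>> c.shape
(2, 19)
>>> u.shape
(7, 2)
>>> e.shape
(7, 2)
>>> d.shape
(7, 13)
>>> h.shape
(7, 19)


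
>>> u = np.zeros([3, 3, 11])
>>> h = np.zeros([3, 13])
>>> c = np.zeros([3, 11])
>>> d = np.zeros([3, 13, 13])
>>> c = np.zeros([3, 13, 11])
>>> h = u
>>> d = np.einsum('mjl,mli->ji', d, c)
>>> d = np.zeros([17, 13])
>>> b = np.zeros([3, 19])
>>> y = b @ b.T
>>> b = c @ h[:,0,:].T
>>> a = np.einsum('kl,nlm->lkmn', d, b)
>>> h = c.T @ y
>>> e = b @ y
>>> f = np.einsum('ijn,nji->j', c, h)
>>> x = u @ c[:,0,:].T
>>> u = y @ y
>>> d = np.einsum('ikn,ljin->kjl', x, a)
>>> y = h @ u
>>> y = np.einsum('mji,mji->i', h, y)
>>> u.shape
(3, 3)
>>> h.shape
(11, 13, 3)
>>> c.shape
(3, 13, 11)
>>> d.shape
(3, 17, 13)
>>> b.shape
(3, 13, 3)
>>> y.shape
(3,)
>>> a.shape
(13, 17, 3, 3)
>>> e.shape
(3, 13, 3)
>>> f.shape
(13,)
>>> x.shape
(3, 3, 3)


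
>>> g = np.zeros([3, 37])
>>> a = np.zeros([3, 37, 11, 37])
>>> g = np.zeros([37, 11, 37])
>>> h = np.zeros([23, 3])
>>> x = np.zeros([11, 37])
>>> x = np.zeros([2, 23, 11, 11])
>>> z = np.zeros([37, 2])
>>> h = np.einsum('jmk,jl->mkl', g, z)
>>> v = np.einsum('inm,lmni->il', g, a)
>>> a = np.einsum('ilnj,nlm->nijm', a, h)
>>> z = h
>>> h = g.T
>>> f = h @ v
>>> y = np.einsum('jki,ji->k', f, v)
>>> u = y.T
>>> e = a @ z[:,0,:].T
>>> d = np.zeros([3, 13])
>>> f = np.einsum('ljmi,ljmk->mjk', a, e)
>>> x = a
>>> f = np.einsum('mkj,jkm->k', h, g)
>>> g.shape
(37, 11, 37)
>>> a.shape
(11, 3, 37, 2)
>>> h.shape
(37, 11, 37)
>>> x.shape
(11, 3, 37, 2)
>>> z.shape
(11, 37, 2)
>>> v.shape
(37, 3)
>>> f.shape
(11,)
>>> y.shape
(11,)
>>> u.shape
(11,)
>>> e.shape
(11, 3, 37, 11)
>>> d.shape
(3, 13)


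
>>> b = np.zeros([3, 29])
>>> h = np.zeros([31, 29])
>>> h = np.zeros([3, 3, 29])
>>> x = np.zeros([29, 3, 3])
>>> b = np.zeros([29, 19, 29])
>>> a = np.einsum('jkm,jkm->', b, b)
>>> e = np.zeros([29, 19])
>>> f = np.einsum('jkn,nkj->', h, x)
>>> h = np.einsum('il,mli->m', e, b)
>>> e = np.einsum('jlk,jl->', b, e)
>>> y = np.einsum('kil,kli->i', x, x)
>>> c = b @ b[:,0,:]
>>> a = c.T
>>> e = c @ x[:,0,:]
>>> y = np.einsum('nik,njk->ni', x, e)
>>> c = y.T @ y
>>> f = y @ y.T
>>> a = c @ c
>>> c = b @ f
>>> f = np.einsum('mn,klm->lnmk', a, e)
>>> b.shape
(29, 19, 29)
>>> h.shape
(29,)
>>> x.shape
(29, 3, 3)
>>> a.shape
(3, 3)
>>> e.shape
(29, 19, 3)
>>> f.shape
(19, 3, 3, 29)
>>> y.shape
(29, 3)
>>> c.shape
(29, 19, 29)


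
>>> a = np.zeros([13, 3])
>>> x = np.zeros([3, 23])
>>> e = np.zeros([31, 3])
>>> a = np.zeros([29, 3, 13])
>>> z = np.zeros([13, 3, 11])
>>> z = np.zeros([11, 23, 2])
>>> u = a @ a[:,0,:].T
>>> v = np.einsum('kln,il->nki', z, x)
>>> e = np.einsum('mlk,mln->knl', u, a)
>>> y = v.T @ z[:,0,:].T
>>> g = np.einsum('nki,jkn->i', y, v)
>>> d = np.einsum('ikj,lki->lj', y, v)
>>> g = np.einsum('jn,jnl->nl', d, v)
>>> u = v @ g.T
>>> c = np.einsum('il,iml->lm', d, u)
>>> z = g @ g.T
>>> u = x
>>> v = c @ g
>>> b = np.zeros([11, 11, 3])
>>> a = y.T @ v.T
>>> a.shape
(11, 11, 11)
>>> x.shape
(3, 23)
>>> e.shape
(29, 13, 3)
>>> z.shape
(11, 11)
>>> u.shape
(3, 23)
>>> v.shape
(11, 3)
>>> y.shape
(3, 11, 11)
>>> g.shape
(11, 3)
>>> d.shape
(2, 11)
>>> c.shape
(11, 11)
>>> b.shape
(11, 11, 3)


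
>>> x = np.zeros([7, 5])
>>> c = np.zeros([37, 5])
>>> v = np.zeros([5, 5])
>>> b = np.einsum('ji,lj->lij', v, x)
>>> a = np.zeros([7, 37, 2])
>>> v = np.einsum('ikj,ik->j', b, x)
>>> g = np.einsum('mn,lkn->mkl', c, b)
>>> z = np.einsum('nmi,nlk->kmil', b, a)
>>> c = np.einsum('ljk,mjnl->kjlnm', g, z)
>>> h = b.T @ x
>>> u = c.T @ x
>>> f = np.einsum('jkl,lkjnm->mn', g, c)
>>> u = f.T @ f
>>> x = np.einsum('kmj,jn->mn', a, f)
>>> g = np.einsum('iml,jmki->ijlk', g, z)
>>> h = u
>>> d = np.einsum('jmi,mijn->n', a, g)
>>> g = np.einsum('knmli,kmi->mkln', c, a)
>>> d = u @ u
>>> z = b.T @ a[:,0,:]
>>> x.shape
(37, 5)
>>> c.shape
(7, 5, 37, 5, 2)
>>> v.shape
(5,)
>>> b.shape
(7, 5, 5)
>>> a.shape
(7, 37, 2)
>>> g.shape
(37, 7, 5, 5)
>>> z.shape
(5, 5, 2)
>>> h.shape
(5, 5)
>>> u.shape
(5, 5)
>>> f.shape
(2, 5)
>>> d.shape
(5, 5)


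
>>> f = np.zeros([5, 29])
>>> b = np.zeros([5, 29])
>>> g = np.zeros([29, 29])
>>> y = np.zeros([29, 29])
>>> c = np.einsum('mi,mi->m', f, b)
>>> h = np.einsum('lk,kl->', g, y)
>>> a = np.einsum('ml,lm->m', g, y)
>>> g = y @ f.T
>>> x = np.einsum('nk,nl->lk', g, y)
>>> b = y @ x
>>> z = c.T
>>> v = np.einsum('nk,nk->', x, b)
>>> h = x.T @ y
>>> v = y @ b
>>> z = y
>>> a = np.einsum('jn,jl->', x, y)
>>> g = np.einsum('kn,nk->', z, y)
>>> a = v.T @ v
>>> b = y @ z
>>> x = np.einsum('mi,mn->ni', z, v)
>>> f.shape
(5, 29)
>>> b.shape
(29, 29)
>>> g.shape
()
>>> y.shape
(29, 29)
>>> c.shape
(5,)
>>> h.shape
(5, 29)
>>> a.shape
(5, 5)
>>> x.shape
(5, 29)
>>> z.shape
(29, 29)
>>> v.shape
(29, 5)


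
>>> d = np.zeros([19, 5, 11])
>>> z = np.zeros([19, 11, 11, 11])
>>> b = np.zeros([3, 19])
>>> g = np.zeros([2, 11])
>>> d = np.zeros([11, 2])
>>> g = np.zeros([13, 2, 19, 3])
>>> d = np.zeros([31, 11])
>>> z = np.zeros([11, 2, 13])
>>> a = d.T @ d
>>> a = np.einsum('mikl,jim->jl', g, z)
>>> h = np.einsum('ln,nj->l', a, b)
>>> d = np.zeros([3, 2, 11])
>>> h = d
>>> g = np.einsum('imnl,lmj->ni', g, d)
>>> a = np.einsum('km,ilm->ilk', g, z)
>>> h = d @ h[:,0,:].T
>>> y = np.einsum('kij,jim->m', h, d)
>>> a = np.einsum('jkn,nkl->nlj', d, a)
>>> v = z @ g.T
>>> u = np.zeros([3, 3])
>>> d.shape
(3, 2, 11)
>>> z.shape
(11, 2, 13)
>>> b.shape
(3, 19)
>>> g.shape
(19, 13)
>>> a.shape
(11, 19, 3)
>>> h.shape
(3, 2, 3)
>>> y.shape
(11,)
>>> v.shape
(11, 2, 19)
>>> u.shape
(3, 3)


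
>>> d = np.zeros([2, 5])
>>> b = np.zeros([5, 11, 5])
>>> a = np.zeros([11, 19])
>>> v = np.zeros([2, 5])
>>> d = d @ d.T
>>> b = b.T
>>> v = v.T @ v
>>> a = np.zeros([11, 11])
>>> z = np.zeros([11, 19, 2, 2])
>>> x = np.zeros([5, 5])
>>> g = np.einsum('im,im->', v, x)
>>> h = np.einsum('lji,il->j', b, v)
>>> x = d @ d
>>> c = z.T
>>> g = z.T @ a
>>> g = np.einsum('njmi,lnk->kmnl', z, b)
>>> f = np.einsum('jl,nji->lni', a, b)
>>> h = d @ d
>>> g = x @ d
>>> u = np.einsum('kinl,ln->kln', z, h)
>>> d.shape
(2, 2)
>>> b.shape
(5, 11, 5)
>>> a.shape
(11, 11)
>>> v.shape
(5, 5)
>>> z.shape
(11, 19, 2, 2)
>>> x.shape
(2, 2)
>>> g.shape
(2, 2)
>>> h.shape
(2, 2)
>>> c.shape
(2, 2, 19, 11)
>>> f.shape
(11, 5, 5)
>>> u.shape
(11, 2, 2)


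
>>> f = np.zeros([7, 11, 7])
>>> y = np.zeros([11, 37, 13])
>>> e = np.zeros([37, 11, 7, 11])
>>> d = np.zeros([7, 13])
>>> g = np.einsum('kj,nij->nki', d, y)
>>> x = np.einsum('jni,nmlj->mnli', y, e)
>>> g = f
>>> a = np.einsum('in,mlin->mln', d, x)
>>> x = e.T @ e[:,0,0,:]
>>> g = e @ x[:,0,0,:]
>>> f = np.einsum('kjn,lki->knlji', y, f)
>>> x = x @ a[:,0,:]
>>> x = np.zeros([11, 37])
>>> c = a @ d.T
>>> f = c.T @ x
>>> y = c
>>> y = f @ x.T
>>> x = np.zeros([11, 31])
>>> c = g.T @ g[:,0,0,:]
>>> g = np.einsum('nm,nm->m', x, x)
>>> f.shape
(7, 37, 37)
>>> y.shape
(7, 37, 11)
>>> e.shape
(37, 11, 7, 11)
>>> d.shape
(7, 13)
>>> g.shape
(31,)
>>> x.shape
(11, 31)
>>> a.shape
(11, 37, 13)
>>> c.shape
(11, 7, 11, 11)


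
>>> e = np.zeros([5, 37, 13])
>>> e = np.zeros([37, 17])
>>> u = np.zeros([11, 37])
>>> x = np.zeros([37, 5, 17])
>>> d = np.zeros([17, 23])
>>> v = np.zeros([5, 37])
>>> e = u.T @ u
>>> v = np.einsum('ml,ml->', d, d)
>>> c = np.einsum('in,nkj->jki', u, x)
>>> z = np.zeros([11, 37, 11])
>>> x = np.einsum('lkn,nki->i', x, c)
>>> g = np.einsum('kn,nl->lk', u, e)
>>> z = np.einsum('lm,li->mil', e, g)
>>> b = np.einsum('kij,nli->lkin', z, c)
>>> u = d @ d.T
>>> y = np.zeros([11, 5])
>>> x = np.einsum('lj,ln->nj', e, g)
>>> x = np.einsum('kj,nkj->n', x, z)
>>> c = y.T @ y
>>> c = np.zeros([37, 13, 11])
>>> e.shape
(37, 37)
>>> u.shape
(17, 17)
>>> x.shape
(37,)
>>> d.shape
(17, 23)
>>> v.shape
()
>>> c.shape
(37, 13, 11)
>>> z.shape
(37, 11, 37)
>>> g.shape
(37, 11)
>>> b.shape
(5, 37, 11, 17)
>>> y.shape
(11, 5)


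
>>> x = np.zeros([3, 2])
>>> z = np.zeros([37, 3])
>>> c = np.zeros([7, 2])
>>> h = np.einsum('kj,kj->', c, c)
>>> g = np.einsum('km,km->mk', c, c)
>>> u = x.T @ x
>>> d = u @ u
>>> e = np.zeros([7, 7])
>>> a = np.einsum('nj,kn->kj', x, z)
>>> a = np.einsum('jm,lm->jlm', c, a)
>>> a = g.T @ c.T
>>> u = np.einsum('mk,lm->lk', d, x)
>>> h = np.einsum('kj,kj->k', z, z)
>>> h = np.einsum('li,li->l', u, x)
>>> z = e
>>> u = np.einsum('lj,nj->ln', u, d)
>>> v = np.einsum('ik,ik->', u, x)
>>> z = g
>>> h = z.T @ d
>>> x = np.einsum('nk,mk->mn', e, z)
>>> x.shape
(2, 7)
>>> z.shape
(2, 7)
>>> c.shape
(7, 2)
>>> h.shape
(7, 2)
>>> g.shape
(2, 7)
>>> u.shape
(3, 2)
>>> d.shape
(2, 2)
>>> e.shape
(7, 7)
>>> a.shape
(7, 7)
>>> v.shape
()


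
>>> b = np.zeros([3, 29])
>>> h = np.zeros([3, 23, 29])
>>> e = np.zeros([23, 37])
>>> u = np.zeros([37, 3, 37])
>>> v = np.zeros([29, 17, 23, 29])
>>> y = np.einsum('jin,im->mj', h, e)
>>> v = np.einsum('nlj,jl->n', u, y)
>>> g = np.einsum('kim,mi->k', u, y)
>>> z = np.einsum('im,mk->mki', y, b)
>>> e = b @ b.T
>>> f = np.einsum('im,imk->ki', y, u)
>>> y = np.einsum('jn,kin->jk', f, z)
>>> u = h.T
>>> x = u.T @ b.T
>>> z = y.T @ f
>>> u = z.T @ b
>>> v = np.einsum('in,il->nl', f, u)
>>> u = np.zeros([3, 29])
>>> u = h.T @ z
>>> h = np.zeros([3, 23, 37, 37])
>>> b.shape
(3, 29)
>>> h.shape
(3, 23, 37, 37)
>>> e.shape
(3, 3)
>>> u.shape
(29, 23, 37)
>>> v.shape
(37, 29)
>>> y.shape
(37, 3)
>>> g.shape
(37,)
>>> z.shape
(3, 37)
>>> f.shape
(37, 37)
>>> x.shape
(3, 23, 3)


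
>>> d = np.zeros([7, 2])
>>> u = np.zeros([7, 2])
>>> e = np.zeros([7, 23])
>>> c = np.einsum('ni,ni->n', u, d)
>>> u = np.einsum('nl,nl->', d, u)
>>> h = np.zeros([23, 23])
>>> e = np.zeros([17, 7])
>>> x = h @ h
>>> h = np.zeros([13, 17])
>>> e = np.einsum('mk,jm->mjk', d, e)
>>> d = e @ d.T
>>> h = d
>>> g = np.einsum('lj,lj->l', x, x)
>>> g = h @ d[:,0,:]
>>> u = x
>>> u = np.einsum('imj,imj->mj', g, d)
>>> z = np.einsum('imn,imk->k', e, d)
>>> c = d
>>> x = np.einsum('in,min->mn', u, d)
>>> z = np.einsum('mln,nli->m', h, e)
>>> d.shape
(7, 17, 7)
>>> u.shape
(17, 7)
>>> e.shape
(7, 17, 2)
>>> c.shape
(7, 17, 7)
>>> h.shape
(7, 17, 7)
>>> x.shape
(7, 7)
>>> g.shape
(7, 17, 7)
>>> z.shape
(7,)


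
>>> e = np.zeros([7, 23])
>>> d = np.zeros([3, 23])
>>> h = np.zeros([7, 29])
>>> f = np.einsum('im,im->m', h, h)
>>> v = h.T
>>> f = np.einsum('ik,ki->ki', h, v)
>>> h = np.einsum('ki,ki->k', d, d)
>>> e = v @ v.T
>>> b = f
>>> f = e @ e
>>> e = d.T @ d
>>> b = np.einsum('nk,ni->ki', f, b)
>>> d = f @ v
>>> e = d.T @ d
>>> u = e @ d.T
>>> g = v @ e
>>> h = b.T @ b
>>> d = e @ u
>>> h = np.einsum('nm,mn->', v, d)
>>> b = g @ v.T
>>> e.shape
(7, 7)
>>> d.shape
(7, 29)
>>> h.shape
()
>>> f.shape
(29, 29)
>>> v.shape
(29, 7)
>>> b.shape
(29, 29)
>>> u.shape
(7, 29)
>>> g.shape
(29, 7)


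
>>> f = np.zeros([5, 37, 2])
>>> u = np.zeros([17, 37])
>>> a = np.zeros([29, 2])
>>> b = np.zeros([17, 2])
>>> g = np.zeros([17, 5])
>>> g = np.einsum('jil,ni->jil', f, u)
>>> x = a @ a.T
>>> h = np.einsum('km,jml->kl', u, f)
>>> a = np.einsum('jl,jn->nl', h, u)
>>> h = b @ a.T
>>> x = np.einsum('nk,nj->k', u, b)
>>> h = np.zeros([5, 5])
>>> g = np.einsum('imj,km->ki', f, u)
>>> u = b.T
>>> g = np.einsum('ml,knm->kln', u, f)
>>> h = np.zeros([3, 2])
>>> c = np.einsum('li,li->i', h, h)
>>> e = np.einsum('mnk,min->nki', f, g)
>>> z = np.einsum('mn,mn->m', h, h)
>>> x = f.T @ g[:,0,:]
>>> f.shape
(5, 37, 2)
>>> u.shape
(2, 17)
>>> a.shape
(37, 2)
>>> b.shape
(17, 2)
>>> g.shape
(5, 17, 37)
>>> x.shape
(2, 37, 37)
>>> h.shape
(3, 2)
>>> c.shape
(2,)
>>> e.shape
(37, 2, 17)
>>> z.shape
(3,)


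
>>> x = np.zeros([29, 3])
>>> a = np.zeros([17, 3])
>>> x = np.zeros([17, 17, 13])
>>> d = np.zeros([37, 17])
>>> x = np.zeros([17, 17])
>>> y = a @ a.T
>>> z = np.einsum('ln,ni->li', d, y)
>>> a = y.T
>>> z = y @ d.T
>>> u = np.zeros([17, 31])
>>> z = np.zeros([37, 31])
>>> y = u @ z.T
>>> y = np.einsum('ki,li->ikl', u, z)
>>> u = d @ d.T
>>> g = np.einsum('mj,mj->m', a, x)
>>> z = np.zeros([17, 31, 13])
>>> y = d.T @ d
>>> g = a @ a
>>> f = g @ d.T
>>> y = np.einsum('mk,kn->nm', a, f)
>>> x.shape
(17, 17)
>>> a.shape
(17, 17)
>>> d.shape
(37, 17)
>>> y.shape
(37, 17)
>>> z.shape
(17, 31, 13)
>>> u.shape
(37, 37)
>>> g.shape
(17, 17)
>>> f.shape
(17, 37)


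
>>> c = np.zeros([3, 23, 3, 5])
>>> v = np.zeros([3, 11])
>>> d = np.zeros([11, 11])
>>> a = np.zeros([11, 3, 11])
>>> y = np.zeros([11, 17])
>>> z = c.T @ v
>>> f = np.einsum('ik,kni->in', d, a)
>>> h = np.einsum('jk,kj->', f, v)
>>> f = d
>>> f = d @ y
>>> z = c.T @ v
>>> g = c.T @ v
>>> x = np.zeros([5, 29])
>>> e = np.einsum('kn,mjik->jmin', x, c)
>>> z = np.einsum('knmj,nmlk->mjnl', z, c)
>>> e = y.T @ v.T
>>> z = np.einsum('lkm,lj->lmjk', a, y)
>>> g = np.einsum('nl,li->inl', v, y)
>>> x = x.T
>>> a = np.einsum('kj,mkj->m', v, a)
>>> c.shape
(3, 23, 3, 5)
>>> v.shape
(3, 11)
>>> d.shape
(11, 11)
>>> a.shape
(11,)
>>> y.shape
(11, 17)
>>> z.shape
(11, 11, 17, 3)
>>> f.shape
(11, 17)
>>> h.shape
()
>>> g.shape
(17, 3, 11)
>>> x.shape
(29, 5)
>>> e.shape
(17, 3)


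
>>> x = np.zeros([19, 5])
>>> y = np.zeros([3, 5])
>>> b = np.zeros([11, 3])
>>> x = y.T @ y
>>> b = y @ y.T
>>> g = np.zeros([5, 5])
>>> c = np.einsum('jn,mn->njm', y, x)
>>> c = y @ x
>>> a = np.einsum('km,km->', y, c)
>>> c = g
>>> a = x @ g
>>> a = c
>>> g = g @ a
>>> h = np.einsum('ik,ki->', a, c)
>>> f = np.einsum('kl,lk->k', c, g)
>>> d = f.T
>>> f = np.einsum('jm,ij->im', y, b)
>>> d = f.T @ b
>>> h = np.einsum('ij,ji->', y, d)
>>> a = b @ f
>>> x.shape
(5, 5)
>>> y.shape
(3, 5)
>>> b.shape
(3, 3)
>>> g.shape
(5, 5)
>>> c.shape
(5, 5)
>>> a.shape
(3, 5)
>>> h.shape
()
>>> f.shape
(3, 5)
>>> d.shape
(5, 3)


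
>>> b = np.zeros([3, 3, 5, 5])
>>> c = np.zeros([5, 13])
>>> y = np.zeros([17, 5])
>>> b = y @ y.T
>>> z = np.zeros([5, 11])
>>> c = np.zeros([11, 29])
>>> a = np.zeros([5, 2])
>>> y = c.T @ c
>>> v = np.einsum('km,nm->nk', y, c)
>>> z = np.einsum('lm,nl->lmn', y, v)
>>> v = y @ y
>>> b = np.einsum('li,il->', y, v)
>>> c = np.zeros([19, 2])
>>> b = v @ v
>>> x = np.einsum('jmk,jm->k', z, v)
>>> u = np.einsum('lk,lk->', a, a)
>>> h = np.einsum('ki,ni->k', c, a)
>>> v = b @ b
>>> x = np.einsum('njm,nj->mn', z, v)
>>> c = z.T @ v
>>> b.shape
(29, 29)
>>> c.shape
(11, 29, 29)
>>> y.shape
(29, 29)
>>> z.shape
(29, 29, 11)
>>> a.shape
(5, 2)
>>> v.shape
(29, 29)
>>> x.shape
(11, 29)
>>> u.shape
()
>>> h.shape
(19,)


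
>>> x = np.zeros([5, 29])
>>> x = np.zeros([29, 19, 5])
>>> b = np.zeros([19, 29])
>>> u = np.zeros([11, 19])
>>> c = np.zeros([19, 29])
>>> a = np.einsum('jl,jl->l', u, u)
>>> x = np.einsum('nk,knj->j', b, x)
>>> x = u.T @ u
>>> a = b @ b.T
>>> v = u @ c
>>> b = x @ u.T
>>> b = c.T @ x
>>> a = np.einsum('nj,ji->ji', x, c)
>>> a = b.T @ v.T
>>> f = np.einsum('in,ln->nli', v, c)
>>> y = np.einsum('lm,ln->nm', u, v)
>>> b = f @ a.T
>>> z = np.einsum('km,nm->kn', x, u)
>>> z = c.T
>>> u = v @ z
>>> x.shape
(19, 19)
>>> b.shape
(29, 19, 19)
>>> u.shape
(11, 19)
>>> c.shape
(19, 29)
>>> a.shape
(19, 11)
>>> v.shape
(11, 29)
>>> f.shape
(29, 19, 11)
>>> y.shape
(29, 19)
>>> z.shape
(29, 19)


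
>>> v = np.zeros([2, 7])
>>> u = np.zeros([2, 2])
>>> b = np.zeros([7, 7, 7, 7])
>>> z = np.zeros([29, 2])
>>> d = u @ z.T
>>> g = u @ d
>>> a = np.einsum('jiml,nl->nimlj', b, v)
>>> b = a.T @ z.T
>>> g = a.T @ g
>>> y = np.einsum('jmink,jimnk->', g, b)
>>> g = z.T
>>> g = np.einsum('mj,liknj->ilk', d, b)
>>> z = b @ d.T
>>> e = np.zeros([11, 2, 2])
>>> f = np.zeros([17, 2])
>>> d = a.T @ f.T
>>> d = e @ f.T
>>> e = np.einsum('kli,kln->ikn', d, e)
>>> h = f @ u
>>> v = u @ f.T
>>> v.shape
(2, 17)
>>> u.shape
(2, 2)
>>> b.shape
(7, 7, 7, 7, 29)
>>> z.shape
(7, 7, 7, 7, 2)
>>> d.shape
(11, 2, 17)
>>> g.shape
(7, 7, 7)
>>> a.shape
(2, 7, 7, 7, 7)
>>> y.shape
()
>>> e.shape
(17, 11, 2)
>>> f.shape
(17, 2)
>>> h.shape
(17, 2)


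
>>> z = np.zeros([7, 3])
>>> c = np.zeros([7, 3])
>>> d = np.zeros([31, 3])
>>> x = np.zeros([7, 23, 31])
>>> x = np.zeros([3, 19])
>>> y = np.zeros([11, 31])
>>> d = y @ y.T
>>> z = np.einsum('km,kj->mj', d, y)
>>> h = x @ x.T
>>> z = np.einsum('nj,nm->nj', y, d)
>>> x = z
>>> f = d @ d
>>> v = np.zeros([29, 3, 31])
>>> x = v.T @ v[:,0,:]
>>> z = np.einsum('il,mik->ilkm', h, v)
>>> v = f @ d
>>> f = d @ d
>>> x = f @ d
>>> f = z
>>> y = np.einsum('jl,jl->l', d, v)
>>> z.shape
(3, 3, 31, 29)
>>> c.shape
(7, 3)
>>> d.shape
(11, 11)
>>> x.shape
(11, 11)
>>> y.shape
(11,)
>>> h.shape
(3, 3)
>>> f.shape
(3, 3, 31, 29)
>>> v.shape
(11, 11)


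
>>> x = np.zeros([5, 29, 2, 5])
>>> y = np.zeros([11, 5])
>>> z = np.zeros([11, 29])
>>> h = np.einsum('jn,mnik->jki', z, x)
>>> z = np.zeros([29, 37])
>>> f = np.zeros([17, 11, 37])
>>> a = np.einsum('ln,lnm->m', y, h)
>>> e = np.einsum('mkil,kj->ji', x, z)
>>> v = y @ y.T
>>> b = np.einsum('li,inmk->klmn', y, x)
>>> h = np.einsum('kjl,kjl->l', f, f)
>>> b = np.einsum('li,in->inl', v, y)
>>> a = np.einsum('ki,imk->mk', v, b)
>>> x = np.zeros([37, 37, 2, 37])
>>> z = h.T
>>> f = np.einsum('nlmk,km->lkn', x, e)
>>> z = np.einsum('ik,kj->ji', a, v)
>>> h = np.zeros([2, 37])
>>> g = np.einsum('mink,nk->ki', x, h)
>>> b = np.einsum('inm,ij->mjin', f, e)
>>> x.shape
(37, 37, 2, 37)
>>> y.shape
(11, 5)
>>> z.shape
(11, 5)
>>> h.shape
(2, 37)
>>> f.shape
(37, 37, 37)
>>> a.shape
(5, 11)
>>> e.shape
(37, 2)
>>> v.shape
(11, 11)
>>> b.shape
(37, 2, 37, 37)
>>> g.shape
(37, 37)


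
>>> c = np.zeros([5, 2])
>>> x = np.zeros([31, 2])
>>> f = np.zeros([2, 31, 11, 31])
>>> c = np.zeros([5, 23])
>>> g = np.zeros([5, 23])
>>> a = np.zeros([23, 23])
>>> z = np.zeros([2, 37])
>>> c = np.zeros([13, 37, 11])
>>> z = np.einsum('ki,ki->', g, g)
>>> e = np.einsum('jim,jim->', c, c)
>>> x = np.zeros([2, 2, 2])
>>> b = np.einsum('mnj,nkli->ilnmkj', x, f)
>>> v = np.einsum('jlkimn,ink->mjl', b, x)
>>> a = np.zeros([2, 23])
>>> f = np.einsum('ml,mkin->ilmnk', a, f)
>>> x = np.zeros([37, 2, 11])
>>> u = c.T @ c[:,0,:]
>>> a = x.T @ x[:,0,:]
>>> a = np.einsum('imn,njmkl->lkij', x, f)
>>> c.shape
(13, 37, 11)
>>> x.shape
(37, 2, 11)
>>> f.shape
(11, 23, 2, 31, 31)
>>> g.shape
(5, 23)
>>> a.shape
(31, 31, 37, 23)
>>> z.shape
()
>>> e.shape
()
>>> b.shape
(31, 11, 2, 2, 31, 2)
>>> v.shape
(31, 31, 11)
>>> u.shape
(11, 37, 11)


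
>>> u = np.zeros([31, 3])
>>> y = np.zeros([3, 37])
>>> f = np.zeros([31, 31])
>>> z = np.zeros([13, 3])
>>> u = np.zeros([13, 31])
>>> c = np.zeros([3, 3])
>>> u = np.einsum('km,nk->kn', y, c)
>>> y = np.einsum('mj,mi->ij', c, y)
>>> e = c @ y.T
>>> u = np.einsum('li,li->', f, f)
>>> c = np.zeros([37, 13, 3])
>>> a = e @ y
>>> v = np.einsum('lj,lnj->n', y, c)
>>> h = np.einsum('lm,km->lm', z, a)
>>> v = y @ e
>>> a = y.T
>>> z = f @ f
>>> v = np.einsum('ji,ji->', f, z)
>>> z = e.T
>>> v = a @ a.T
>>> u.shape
()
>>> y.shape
(37, 3)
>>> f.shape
(31, 31)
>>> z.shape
(37, 3)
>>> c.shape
(37, 13, 3)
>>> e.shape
(3, 37)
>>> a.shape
(3, 37)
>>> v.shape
(3, 3)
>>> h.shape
(13, 3)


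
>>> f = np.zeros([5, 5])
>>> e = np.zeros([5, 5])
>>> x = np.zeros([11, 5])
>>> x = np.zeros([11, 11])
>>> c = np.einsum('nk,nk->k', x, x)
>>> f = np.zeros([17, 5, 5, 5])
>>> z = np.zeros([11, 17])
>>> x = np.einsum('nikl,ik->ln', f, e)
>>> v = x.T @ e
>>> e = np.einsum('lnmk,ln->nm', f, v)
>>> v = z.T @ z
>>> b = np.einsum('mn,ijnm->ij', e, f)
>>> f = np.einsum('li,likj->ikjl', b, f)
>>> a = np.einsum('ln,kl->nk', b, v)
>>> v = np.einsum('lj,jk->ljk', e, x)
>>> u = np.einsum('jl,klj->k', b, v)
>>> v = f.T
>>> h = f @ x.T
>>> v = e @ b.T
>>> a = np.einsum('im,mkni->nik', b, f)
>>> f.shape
(5, 5, 5, 17)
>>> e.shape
(5, 5)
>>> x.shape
(5, 17)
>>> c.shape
(11,)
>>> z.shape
(11, 17)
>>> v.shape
(5, 17)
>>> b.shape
(17, 5)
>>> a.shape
(5, 17, 5)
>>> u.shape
(5,)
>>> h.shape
(5, 5, 5, 5)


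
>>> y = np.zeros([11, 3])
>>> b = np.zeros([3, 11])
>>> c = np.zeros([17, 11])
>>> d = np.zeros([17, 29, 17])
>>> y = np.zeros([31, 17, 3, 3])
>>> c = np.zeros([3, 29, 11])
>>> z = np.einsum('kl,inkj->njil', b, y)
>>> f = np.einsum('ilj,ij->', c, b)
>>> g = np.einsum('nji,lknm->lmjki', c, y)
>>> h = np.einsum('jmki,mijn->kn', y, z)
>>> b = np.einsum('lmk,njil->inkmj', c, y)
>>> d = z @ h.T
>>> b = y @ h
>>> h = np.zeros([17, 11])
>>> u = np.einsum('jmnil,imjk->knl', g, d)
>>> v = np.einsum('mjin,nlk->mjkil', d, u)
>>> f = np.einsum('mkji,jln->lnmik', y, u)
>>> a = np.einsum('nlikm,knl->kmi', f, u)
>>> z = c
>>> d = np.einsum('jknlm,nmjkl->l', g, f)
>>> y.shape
(31, 17, 3, 3)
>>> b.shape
(31, 17, 3, 11)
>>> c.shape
(3, 29, 11)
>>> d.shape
(17,)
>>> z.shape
(3, 29, 11)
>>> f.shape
(29, 11, 31, 3, 17)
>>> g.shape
(31, 3, 29, 17, 11)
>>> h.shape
(17, 11)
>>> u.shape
(3, 29, 11)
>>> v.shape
(17, 3, 11, 31, 29)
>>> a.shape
(3, 17, 31)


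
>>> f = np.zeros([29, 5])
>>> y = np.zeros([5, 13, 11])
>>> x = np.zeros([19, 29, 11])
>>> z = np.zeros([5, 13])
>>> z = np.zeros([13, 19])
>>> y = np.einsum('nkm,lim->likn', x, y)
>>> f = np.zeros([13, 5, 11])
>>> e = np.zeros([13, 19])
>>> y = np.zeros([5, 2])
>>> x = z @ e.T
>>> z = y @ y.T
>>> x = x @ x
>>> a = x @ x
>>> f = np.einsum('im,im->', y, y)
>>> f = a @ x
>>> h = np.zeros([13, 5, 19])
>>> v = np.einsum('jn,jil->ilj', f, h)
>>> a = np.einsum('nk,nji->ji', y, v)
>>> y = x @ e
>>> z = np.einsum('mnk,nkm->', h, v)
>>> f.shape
(13, 13)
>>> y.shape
(13, 19)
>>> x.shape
(13, 13)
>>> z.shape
()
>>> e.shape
(13, 19)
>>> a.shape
(19, 13)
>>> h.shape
(13, 5, 19)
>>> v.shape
(5, 19, 13)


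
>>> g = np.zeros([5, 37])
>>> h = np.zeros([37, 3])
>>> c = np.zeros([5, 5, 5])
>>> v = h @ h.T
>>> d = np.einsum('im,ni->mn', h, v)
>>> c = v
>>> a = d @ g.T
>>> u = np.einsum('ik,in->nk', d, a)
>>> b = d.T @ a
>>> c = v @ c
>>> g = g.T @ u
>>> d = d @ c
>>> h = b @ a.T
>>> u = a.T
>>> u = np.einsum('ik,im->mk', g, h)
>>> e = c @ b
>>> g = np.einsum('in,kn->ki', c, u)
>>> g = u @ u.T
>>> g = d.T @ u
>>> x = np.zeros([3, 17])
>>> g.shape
(37, 37)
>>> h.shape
(37, 3)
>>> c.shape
(37, 37)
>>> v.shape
(37, 37)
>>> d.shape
(3, 37)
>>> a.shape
(3, 5)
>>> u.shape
(3, 37)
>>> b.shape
(37, 5)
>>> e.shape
(37, 5)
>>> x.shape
(3, 17)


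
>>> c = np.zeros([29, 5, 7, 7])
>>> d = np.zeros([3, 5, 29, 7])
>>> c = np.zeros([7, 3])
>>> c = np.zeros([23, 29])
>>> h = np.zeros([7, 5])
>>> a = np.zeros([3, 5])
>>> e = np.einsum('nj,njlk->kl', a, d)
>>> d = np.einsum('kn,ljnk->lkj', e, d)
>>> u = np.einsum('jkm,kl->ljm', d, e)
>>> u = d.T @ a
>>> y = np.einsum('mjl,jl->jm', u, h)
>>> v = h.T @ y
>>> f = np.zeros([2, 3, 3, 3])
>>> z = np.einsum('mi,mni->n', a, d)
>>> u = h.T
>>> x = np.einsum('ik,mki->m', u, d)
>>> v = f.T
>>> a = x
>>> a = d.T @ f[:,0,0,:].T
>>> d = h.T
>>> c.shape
(23, 29)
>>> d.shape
(5, 7)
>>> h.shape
(7, 5)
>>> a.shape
(5, 7, 2)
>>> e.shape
(7, 29)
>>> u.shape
(5, 7)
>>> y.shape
(7, 5)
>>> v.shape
(3, 3, 3, 2)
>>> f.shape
(2, 3, 3, 3)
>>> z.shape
(7,)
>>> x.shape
(3,)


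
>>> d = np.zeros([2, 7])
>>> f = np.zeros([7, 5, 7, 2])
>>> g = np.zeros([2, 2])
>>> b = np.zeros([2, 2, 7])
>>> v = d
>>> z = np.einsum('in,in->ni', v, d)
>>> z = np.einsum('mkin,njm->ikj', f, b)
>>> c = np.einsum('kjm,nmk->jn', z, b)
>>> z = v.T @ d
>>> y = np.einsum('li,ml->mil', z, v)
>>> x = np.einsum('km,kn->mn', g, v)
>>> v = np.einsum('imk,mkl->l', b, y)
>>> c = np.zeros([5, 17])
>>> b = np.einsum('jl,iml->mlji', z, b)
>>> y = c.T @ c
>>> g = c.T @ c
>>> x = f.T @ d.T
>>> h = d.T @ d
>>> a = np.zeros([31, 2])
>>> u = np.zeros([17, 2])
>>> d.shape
(2, 7)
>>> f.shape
(7, 5, 7, 2)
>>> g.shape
(17, 17)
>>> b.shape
(2, 7, 7, 2)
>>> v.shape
(7,)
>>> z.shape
(7, 7)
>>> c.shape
(5, 17)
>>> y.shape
(17, 17)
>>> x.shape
(2, 7, 5, 2)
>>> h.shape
(7, 7)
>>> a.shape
(31, 2)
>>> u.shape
(17, 2)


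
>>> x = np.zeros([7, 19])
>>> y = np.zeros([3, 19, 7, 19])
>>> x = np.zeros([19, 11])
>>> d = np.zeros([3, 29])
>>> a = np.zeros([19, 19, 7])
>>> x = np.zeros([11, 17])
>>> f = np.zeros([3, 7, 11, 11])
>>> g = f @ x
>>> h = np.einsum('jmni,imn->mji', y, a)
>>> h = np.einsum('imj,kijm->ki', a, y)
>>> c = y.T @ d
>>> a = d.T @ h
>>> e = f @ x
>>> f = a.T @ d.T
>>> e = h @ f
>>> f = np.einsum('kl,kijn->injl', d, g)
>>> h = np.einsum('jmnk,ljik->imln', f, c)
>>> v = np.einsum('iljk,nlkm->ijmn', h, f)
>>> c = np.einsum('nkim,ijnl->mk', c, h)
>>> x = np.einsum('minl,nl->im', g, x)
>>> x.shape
(7, 3)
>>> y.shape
(3, 19, 7, 19)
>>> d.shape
(3, 29)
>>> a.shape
(29, 19)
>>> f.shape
(7, 17, 11, 29)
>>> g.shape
(3, 7, 11, 17)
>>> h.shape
(19, 17, 19, 11)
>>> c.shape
(29, 7)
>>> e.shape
(3, 3)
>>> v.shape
(19, 19, 29, 7)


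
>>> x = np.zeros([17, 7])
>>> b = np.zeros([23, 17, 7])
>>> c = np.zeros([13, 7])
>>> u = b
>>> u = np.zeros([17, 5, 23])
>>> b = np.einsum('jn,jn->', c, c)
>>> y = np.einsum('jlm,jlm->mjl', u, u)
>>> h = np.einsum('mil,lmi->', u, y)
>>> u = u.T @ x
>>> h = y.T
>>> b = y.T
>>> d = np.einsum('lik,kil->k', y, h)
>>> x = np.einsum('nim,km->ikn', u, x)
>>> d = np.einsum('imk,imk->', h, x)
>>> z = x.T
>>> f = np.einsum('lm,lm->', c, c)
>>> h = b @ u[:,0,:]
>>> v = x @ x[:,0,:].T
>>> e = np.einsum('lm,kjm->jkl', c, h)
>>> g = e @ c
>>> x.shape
(5, 17, 23)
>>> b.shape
(5, 17, 23)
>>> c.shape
(13, 7)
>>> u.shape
(23, 5, 7)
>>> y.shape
(23, 17, 5)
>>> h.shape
(5, 17, 7)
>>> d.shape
()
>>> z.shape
(23, 17, 5)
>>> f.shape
()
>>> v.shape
(5, 17, 5)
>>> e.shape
(17, 5, 13)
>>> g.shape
(17, 5, 7)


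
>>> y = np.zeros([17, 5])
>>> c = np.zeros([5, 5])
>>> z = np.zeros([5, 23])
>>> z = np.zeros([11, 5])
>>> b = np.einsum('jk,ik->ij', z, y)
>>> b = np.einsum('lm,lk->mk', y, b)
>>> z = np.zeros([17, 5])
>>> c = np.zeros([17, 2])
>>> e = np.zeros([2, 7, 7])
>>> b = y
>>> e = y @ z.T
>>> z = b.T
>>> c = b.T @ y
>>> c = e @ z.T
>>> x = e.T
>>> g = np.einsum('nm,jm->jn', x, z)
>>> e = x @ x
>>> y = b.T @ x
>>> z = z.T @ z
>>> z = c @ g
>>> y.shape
(5, 17)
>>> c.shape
(17, 5)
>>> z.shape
(17, 17)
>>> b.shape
(17, 5)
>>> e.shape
(17, 17)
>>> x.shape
(17, 17)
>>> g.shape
(5, 17)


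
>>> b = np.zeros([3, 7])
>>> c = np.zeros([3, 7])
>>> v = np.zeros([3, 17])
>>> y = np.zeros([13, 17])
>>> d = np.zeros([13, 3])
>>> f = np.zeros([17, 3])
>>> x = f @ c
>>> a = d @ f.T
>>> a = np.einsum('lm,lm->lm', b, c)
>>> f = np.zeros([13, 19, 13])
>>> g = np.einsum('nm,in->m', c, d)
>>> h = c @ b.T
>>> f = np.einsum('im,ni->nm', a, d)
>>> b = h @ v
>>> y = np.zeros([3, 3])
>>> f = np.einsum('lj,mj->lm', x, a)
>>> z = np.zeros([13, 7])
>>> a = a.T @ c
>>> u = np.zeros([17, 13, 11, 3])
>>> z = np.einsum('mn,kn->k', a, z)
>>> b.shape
(3, 17)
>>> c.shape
(3, 7)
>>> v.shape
(3, 17)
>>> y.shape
(3, 3)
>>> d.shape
(13, 3)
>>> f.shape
(17, 3)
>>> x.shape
(17, 7)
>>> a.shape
(7, 7)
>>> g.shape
(7,)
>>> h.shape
(3, 3)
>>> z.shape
(13,)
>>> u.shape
(17, 13, 11, 3)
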